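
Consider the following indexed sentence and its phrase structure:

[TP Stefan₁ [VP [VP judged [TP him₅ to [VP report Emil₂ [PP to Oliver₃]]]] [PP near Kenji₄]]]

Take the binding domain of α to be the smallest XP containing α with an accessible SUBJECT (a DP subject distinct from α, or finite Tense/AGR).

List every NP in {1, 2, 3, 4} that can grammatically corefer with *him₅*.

{4}

*him* is a pronoun, so Principle B applies: it must be free in its binding domain.
Binding domain of *him₅*: the matrix TP, whose subject is Stefan₁.
*Stefan₁* c-commands the pronoun within its binding domain → coindexation would violate Principle B.
*Emil₂*: the pronoun c-commands this R-expression → coindexation would violate Principle C on *Emil₂*.
*Oliver₃*: the pronoun c-commands this R-expression → coindexation would violate Principle C on *Oliver₃*.
*Kenji₄* and the pronoun do not c-command one another → neither Principle B nor Principle C is at stake; coindexation permitted.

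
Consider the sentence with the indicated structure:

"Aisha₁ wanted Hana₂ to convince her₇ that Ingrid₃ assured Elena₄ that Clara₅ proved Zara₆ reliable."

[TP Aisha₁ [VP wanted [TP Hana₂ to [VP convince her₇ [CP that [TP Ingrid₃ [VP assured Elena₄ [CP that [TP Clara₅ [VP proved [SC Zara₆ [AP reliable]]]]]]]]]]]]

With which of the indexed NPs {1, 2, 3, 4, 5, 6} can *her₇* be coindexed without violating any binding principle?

{1}

*her* is a pronoun, so Principle B applies: it must be free in its binding domain.
Binding domain of *her₇*: the embedded TP, whose subject is Hana₂.
*Aisha₁* c-commands the pronoun but from outside its binding domain, and is not c-commanded by it → coindexation permitted.
*Hana₂* c-commands the pronoun within its binding domain → coindexation would violate Principle B.
*Ingrid₃*: the pronoun c-commands this R-expression → coindexation would violate Principle C on *Ingrid₃*.
*Elena₄*: the pronoun c-commands this R-expression → coindexation would violate Principle C on *Elena₄*.
*Clara₅*: the pronoun c-commands this R-expression → coindexation would violate Principle C on *Clara₅*.
*Zara₆*: the pronoun c-commands this R-expression → coindexation would violate Principle C on *Zara₆*.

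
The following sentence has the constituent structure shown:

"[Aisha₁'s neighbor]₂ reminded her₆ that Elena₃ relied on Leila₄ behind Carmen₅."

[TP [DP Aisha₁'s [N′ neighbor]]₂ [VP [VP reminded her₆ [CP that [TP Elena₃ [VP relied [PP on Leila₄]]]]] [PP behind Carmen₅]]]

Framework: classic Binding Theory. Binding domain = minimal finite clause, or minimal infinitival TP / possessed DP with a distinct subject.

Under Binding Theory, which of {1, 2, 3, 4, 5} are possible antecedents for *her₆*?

*her* is a pronoun, so Principle B applies: it must be free in its binding domain.
Binding domain of *her₆*: the matrix TP, whose subject is [Aisha₁'s neighbor]₂.
*Aisha₁* and the pronoun do not c-command one another → neither Principle B nor Principle C is at stake; coindexation permitted.
*[Aisha₁'s neighbor]₂* c-commands the pronoun within its binding domain → coindexation would violate Principle B.
*Elena₃*: the pronoun c-commands this R-expression → coindexation would violate Principle C on *Elena₃*.
*Leila₄*: the pronoun c-commands this R-expression → coindexation would violate Principle C on *Leila₄*.
*Carmen₅* and the pronoun do not c-command one another → neither Principle B nor Principle C is at stake; coindexation permitted.

{1, 5}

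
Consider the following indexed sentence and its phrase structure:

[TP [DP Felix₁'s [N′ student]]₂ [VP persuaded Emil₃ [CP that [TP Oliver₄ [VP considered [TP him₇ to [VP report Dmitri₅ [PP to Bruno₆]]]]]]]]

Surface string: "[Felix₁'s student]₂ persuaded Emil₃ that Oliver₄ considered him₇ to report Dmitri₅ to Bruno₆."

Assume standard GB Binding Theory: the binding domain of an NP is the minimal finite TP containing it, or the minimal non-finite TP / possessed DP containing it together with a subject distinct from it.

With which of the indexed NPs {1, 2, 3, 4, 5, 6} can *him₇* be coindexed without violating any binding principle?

*him* is a pronoun, so Principle B applies: it must be free in its binding domain.
Binding domain of *him₇*: the embedded TP, whose subject is Oliver₄.
*Felix₁* and the pronoun do not c-command one another → neither Principle B nor Principle C is at stake; coindexation permitted.
*[Felix₁'s student]₂* c-commands the pronoun but from outside its binding domain, and is not c-commanded by it → coindexation permitted.
*Emil₃* c-commands the pronoun but from outside its binding domain, and is not c-commanded by it → coindexation permitted.
*Oliver₄* c-commands the pronoun within its binding domain → coindexation would violate Principle B.
*Dmitri₅*: the pronoun c-commands this R-expression → coindexation would violate Principle C on *Dmitri₅*.
*Bruno₆*: the pronoun c-commands this R-expression → coindexation would violate Principle C on *Bruno₆*.

{1, 2, 3}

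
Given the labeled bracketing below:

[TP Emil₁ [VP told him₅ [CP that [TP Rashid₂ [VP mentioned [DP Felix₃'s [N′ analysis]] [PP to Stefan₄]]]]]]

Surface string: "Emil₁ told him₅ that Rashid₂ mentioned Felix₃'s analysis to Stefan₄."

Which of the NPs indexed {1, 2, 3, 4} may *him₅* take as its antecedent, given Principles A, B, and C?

*him* is a pronoun, so Principle B applies: it must be free in its binding domain.
Binding domain of *him₅*: the matrix TP, whose subject is Emil₁.
*Emil₁* c-commands the pronoun within its binding domain → coindexation would violate Principle B.
*Rashid₂*: the pronoun c-commands this R-expression → coindexation would violate Principle C on *Rashid₂*.
*Felix₃*: the pronoun c-commands this R-expression → coindexation would violate Principle C on *Felix₃*.
*Stefan₄*: the pronoun c-commands this R-expression → coindexation would violate Principle C on *Stefan₄*.

none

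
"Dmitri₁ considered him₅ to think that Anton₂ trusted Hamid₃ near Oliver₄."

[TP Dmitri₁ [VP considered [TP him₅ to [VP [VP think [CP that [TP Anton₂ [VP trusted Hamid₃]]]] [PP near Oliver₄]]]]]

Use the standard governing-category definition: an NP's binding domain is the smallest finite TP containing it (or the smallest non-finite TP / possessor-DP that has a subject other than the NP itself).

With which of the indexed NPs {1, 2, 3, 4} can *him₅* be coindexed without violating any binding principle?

none

*him* is a pronoun, so Principle B applies: it must be free in its binding domain.
Binding domain of *him₅*: the matrix TP, whose subject is Dmitri₁.
*Dmitri₁* c-commands the pronoun within its binding domain → coindexation would violate Principle B.
*Anton₂*: the pronoun c-commands this R-expression → coindexation would violate Principle C on *Anton₂*.
*Hamid₃*: the pronoun c-commands this R-expression → coindexation would violate Principle C on *Hamid₃*.
*Oliver₄*: the pronoun c-commands this R-expression → coindexation would violate Principle C on *Oliver₄*.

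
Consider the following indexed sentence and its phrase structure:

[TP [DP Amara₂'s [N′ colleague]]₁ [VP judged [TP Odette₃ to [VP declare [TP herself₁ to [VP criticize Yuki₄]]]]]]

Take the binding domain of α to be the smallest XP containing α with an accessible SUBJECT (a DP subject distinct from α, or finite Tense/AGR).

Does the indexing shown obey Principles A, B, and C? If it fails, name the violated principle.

The two coindexed NPs are *[Amara₂'s colleague]₁* and *herself₁*.
*herself₁* is an anaphor. Principle A requires it to be bound within its binding domain — the embedded TP, whose subject is Odette₃.
Within that domain it is c-commanded by *Odette₃*, which does not share its index.
*[Amara₂'s colleague]₁* does c-command the anaphor, but from outside its binding domain.
The anaphor is unbound in its domain → Principle A violation.

Principle A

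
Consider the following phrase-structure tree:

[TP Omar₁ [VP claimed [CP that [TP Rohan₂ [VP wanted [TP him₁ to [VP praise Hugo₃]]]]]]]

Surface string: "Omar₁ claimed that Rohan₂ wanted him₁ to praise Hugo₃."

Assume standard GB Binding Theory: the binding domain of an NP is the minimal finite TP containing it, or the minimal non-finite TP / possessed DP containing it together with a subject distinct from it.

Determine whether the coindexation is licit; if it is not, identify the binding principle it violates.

The two coindexed NPs are *Omar₁* and *him₁*.
*him₁* is a pronoun; its binding domain is the embedded TP, whose subject is Rohan₂. Within that domain it is c-commanded only by *Rohan₂*, which carries a different index — the pronoun is free locally, so Principle B holds.
*Omar₁* is an R-expression; *him₁* does not c-command it, and no other NP shares its index, so Principle C is satisfied.
All principles are respected.

grammatical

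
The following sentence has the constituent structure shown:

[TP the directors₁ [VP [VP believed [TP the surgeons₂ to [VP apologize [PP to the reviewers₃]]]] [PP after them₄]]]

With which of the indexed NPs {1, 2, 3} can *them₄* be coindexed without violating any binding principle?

{2, 3}

*them* is a pronoun, so Principle B applies: it must be free in its binding domain.
Binding domain of *them₄*: the matrix TP, whose subject is the directors₁.
*the directors₁* c-commands the pronoun within its binding domain → coindexation would violate Principle B.
*the surgeons₂* and the pronoun do not c-command one another → neither Principle B nor Principle C is at stake; coindexation permitted.
*the reviewers₃* and the pronoun do not c-command one another → neither Principle B nor Principle C is at stake; coindexation permitted.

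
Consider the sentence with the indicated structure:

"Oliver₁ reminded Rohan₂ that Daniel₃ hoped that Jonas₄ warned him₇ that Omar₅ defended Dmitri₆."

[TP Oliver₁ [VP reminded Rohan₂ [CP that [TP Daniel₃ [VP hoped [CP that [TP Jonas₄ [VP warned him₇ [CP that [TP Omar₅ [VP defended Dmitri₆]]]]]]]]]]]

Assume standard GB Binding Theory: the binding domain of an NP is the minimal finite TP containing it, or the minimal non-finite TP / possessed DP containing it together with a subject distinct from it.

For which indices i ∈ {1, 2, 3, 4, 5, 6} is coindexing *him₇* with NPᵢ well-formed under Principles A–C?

{1, 2, 3}

*him* is a pronoun, so Principle B applies: it must be free in its binding domain.
Binding domain of *him₇*: the embedded TP, whose subject is Jonas₄.
*Oliver₁* c-commands the pronoun but from outside its binding domain, and is not c-commanded by it → coindexation permitted.
*Rohan₂* c-commands the pronoun but from outside its binding domain, and is not c-commanded by it → coindexation permitted.
*Daniel₃* c-commands the pronoun but from outside its binding domain, and is not c-commanded by it → coindexation permitted.
*Jonas₄* c-commands the pronoun within its binding domain → coindexation would violate Principle B.
*Omar₅*: the pronoun c-commands this R-expression → coindexation would violate Principle C on *Omar₅*.
*Dmitri₆*: the pronoun c-commands this R-expression → coindexation would violate Principle C on *Dmitri₆*.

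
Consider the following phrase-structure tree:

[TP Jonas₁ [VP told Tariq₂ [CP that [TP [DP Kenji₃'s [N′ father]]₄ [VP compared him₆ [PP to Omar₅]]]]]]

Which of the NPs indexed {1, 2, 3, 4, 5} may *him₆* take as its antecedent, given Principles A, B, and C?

{1, 2, 3}

*him* is a pronoun, so Principle B applies: it must be free in its binding domain.
Binding domain of *him₆*: the embedded TP, whose subject is [Kenji₃'s father]₄.
*Jonas₁* c-commands the pronoun but from outside its binding domain, and is not c-commanded by it → coindexation permitted.
*Tariq₂* c-commands the pronoun but from outside its binding domain, and is not c-commanded by it → coindexation permitted.
*Kenji₃* and the pronoun do not c-command one another → neither Principle B nor Principle C is at stake; coindexation permitted.
*[Kenji₃'s father]₄* c-commands the pronoun within its binding domain → coindexation would violate Principle B.
*Omar₅*: the pronoun c-commands this R-expression → coindexation would violate Principle C on *Omar₅*.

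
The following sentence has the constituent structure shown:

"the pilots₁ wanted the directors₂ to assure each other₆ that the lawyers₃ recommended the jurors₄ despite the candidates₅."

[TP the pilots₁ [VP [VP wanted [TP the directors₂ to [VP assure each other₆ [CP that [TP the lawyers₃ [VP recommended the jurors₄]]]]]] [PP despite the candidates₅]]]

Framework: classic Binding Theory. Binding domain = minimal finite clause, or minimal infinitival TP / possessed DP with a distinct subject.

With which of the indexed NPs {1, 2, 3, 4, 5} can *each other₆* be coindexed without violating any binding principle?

{2}

*each other* is an anaphor, so Principle A applies: it must be bound in its binding domain.
Binding domain of *each other₆*: the embedded TP, whose subject is the directors₂.
*the pilots₁* c-commands the anaphor but is outside its binding domain → cannot satisfy Principle A.
*the directors₂* c-commands the anaphor within its binding domain → licit binder.
*the lawyers₃* does not c-command the anaphor → cannot bind it.
*the jurors₄* does not c-command the anaphor → cannot bind it.
*the candidates₅* does not c-command the anaphor → cannot bind it.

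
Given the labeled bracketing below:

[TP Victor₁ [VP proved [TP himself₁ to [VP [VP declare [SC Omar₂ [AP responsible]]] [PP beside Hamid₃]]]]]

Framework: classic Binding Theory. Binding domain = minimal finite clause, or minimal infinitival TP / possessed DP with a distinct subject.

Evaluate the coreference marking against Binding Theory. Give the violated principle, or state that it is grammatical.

The two coindexed NPs are *Victor₁* and *himself₁*.
*himself₁* is an anaphor; its binding domain is the matrix TP, whose subject is Victor₁. *Victor₁* c-commands it within that domain and shares its index, so Principle A is satisfied.
*Victor₁* is an R-expression; *himself₁* does not c-command it, and no other NP shares its index, so Principle C is satisfied.
All principles are respected.

grammatical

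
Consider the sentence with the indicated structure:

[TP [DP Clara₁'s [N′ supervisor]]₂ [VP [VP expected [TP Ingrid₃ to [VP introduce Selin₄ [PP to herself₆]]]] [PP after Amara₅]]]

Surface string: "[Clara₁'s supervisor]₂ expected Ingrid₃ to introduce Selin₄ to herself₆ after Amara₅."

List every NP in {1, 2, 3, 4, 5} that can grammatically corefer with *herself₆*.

{3, 4}

*herself* is an anaphor, so Principle A applies: it must be bound in its binding domain.
Binding domain of *herself₆*: the embedded TP, whose subject is Ingrid₃.
*Clara₁* does not c-command the anaphor → cannot bind it.
*[Clara₁'s supervisor]₂* c-commands the anaphor but is outside its binding domain → cannot satisfy Principle A.
*Ingrid₃* c-commands the anaphor within its binding domain → licit binder.
*Selin₄* c-commands the anaphor within its binding domain → licit binder.
*Amara₅* does not c-command the anaphor → cannot bind it.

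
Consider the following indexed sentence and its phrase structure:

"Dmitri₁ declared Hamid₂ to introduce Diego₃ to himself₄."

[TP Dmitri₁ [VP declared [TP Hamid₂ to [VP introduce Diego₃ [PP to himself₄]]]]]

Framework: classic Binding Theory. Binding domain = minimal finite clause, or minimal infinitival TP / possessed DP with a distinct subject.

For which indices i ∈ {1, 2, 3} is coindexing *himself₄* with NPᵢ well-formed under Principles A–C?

*himself* is an anaphor, so Principle A applies: it must be bound in its binding domain.
Binding domain of *himself₄*: the embedded TP, whose subject is Hamid₂.
*Dmitri₁* c-commands the anaphor but is outside its binding domain → cannot satisfy Principle A.
*Hamid₂* c-commands the anaphor within its binding domain → licit binder.
*Diego₃* c-commands the anaphor within its binding domain → licit binder.

{2, 3}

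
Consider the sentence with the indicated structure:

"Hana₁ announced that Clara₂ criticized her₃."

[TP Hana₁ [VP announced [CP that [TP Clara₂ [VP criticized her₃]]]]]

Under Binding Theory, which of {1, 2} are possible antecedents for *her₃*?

{1}

*her* is a pronoun, so Principle B applies: it must be free in its binding domain.
Binding domain of *her₃*: the embedded TP, whose subject is Clara₂.
*Hana₁* c-commands the pronoun but from outside its binding domain, and is not c-commanded by it → coindexation permitted.
*Clara₂* c-commands the pronoun within its binding domain → coindexation would violate Principle B.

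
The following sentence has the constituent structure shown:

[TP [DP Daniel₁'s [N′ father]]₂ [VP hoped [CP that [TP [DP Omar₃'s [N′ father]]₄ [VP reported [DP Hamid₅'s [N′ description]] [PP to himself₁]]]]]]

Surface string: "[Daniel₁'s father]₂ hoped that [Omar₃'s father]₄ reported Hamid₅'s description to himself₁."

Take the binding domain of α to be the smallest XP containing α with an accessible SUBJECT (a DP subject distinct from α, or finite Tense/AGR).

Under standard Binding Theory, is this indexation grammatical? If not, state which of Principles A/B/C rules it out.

The two coindexed NPs are *Daniel₁* and *himself₁*.
*himself₁* is an anaphor. Principle A requires it to be bound within its binding domain — the embedded TP, whose subject is [Omar₃'s father]₄.
Within that domain it is c-commanded by *[Omar₃'s father]₄*, which does not share its index.
*Daniel₁* does not c-command the anaphor at all.
The anaphor is unbound in its domain → Principle A violation.

Principle A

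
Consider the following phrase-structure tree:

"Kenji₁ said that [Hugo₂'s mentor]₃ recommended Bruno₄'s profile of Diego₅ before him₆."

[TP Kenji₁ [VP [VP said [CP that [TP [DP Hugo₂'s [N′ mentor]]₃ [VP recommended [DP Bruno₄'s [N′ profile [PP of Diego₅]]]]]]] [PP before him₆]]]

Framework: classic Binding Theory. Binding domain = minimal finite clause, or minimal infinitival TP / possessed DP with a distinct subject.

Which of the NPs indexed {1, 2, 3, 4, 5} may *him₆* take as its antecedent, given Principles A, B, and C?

{2, 3, 4, 5}

*him* is a pronoun, so Principle B applies: it must be free in its binding domain.
Binding domain of *him₆*: the matrix TP, whose subject is Kenji₁.
*Kenji₁* c-commands the pronoun within its binding domain → coindexation would violate Principle B.
*Hugo₂* and the pronoun do not c-command one another → neither Principle B nor Principle C is at stake; coindexation permitted.
*[Hugo₂'s mentor]₃* and the pronoun do not c-command one another → neither Principle B nor Principle C is at stake; coindexation permitted.
*Bruno₄* and the pronoun do not c-command one another → neither Principle B nor Principle C is at stake; coindexation permitted.
*Diego₅* and the pronoun do not c-command one another → neither Principle B nor Principle C is at stake; coindexation permitted.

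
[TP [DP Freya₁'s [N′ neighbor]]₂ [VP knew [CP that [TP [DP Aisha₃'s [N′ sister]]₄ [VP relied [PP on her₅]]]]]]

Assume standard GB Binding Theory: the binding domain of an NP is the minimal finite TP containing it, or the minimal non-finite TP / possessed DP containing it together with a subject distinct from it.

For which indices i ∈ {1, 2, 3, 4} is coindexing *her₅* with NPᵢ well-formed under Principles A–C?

*her* is a pronoun, so Principle B applies: it must be free in its binding domain.
Binding domain of *her₅*: the embedded TP, whose subject is [Aisha₃'s sister]₄.
*Freya₁* and the pronoun do not c-command one another → neither Principle B nor Principle C is at stake; coindexation permitted.
*[Freya₁'s neighbor]₂* c-commands the pronoun but from outside its binding domain, and is not c-commanded by it → coindexation permitted.
*Aisha₃* and the pronoun do not c-command one another → neither Principle B nor Principle C is at stake; coindexation permitted.
*[Aisha₃'s sister]₄* c-commands the pronoun within its binding domain → coindexation would violate Principle B.

{1, 2, 3}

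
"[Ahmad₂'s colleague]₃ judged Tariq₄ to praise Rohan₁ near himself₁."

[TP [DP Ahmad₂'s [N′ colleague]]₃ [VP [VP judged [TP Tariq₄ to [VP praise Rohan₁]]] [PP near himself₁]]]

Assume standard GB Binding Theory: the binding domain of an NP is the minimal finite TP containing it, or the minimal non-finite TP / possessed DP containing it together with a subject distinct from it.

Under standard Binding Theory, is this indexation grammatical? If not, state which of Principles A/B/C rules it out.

The two coindexed NPs are *Rohan₁* and *himself₁*.
*himself₁* is an anaphor. Principle A requires it to be bound within its binding domain — the matrix TP, whose subject is [Ahmad₂'s colleague]₃.
Within that domain it is c-commanded by *[Ahmad₂'s colleague]₃*, which does not share its index.
*Rohan₁* does not c-command the anaphor at all.
The anaphor is unbound in its domain → Principle A violation.

Principle A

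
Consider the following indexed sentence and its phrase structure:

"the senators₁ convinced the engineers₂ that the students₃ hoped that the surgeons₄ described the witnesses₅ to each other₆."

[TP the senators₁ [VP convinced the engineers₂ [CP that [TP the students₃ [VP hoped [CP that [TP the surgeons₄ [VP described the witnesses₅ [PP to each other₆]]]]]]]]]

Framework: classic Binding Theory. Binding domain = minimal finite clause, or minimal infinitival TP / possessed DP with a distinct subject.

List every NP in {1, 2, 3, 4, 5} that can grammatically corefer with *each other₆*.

{4, 5}

*each other* is an anaphor, so Principle A applies: it must be bound in its binding domain.
Binding domain of *each other₆*: the embedded TP, whose subject is the surgeons₄.
*the senators₁* c-commands the anaphor but is outside its binding domain → cannot satisfy Principle A.
*the engineers₂* c-commands the anaphor but is outside its binding domain → cannot satisfy Principle A.
*the students₃* c-commands the anaphor but is outside its binding domain → cannot satisfy Principle A.
*the surgeons₄* c-commands the anaphor within its binding domain → licit binder.
*the witnesses₅* c-commands the anaphor within its binding domain → licit binder.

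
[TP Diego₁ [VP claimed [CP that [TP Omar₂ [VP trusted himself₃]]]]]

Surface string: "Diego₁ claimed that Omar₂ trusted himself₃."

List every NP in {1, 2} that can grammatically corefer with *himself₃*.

*himself* is an anaphor, so Principle A applies: it must be bound in its binding domain.
Binding domain of *himself₃*: the embedded TP, whose subject is Omar₂.
*Diego₁* c-commands the anaphor but is outside its binding domain → cannot satisfy Principle A.
*Omar₂* c-commands the anaphor within its binding domain → licit binder.

{2}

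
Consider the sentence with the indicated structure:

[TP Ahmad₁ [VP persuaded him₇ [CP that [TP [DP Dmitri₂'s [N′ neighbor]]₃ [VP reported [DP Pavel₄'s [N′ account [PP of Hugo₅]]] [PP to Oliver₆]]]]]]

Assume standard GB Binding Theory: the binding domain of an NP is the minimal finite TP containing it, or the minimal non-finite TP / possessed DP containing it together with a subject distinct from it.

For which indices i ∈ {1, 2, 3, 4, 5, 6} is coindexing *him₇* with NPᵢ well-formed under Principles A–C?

*him* is a pronoun, so Principle B applies: it must be free in its binding domain.
Binding domain of *him₇*: the matrix TP, whose subject is Ahmad₁.
*Ahmad₁* c-commands the pronoun within its binding domain → coindexation would violate Principle B.
*Dmitri₂*: the pronoun c-commands this R-expression → coindexation would violate Principle C on *Dmitri₂*.
*[Dmitri₂'s neighbor]₃*: the pronoun c-commands this R-expression → coindexation would violate Principle C on *[Dmitri₂'s neighbor]₃*.
*Pavel₄*: the pronoun c-commands this R-expression → coindexation would violate Principle C on *Pavel₄*.
*Hugo₅*: the pronoun c-commands this R-expression → coindexation would violate Principle C on *Hugo₅*.
*Oliver₆*: the pronoun c-commands this R-expression → coindexation would violate Principle C on *Oliver₆*.

none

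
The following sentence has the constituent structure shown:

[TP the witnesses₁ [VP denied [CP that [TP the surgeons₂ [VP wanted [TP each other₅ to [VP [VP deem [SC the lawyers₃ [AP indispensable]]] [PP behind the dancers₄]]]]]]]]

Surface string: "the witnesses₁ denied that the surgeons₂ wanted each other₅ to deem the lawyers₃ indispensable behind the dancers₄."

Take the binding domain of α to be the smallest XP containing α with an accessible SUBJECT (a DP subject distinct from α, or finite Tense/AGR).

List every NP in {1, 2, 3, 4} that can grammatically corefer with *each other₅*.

{2}

*each other* is an anaphor, so Principle A applies: it must be bound in its binding domain.
Binding domain of *each other₅*: the embedded TP, whose subject is the surgeons₂.
*the witnesses₁* c-commands the anaphor but is outside its binding domain → cannot satisfy Principle A.
*the surgeons₂* c-commands the anaphor within its binding domain → licit binder.
*the lawyers₃* does not c-command the anaphor → cannot bind it.
*the dancers₄* does not c-command the anaphor → cannot bind it.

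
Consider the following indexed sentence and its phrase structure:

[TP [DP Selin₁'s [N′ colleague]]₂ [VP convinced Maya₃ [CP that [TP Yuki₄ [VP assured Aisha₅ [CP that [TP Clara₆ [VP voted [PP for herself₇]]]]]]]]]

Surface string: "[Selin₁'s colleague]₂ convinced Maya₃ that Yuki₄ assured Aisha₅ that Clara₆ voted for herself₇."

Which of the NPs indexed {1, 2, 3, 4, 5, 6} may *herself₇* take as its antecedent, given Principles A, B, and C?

{6}

*herself* is an anaphor, so Principle A applies: it must be bound in its binding domain.
Binding domain of *herself₇*: the embedded TP, whose subject is Clara₆.
*Selin₁* does not c-command the anaphor → cannot bind it.
*[Selin₁'s colleague]₂* c-commands the anaphor but is outside its binding domain → cannot satisfy Principle A.
*Maya₃* c-commands the anaphor but is outside its binding domain → cannot satisfy Principle A.
*Yuki₄* c-commands the anaphor but is outside its binding domain → cannot satisfy Principle A.
*Aisha₅* c-commands the anaphor but is outside its binding domain → cannot satisfy Principle A.
*Clara₆* c-commands the anaphor within its binding domain → licit binder.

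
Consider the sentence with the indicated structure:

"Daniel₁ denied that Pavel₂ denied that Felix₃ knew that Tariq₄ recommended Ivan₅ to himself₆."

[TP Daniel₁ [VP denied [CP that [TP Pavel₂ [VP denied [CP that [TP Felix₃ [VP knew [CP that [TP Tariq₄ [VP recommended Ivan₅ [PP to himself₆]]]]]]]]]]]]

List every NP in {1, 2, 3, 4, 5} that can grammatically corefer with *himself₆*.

*himself* is an anaphor, so Principle A applies: it must be bound in its binding domain.
Binding domain of *himself₆*: the embedded TP, whose subject is Tariq₄.
*Daniel₁* c-commands the anaphor but is outside its binding domain → cannot satisfy Principle A.
*Pavel₂* c-commands the anaphor but is outside its binding domain → cannot satisfy Principle A.
*Felix₃* c-commands the anaphor but is outside its binding domain → cannot satisfy Principle A.
*Tariq₄* c-commands the anaphor within its binding domain → licit binder.
*Ivan₅* c-commands the anaphor within its binding domain → licit binder.

{4, 5}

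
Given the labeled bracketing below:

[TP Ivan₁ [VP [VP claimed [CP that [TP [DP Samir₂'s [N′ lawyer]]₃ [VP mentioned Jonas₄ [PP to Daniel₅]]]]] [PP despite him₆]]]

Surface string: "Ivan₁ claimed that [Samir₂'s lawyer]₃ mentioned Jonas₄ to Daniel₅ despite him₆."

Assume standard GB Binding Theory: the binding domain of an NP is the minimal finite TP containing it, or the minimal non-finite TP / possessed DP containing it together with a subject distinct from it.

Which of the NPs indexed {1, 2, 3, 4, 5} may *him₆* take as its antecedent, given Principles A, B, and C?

*him* is a pronoun, so Principle B applies: it must be free in its binding domain.
Binding domain of *him₆*: the matrix TP, whose subject is Ivan₁.
*Ivan₁* c-commands the pronoun within its binding domain → coindexation would violate Principle B.
*Samir₂* and the pronoun do not c-command one another → neither Principle B nor Principle C is at stake; coindexation permitted.
*[Samir₂'s lawyer]₃* and the pronoun do not c-command one another → neither Principle B nor Principle C is at stake; coindexation permitted.
*Jonas₄* and the pronoun do not c-command one another → neither Principle B nor Principle C is at stake; coindexation permitted.
*Daniel₅* and the pronoun do not c-command one another → neither Principle B nor Principle C is at stake; coindexation permitted.

{2, 3, 4, 5}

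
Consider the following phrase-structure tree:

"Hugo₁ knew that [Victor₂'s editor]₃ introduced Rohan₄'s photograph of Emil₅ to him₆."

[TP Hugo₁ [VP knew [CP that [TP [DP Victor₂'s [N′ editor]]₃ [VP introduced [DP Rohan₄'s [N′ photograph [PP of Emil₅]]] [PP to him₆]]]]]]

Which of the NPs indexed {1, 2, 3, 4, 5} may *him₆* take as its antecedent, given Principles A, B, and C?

{1, 2, 4, 5}

*him* is a pronoun, so Principle B applies: it must be free in its binding domain.
Binding domain of *him₆*: the embedded TP, whose subject is [Victor₂'s editor]₃.
*Hugo₁* c-commands the pronoun but from outside its binding domain, and is not c-commanded by it → coindexation permitted.
*Victor₂* and the pronoun do not c-command one another → neither Principle B nor Principle C is at stake; coindexation permitted.
*[Victor₂'s editor]₃* c-commands the pronoun within its binding domain → coindexation would violate Principle B.
*Rohan₄* and the pronoun do not c-command one another → neither Principle B nor Principle C is at stake; coindexation permitted.
*Emil₅* and the pronoun do not c-command one another → neither Principle B nor Principle C is at stake; coindexation permitted.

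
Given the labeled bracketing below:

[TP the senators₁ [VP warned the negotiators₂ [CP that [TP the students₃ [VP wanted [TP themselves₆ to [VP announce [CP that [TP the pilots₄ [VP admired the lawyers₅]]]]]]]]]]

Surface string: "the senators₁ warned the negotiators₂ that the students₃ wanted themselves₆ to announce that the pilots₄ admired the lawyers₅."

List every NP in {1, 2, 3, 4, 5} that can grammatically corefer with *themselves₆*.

*themselves* is an anaphor, so Principle A applies: it must be bound in its binding domain.
Binding domain of *themselves₆*: the embedded TP, whose subject is the students₃.
*the senators₁* c-commands the anaphor but is outside its binding domain → cannot satisfy Principle A.
*the negotiators₂* c-commands the anaphor but is outside its binding domain → cannot satisfy Principle A.
*the students₃* c-commands the anaphor within its binding domain → licit binder.
*the pilots₄* does not c-command the anaphor → cannot bind it.
*the lawyers₅* does not c-command the anaphor → cannot bind it.

{3}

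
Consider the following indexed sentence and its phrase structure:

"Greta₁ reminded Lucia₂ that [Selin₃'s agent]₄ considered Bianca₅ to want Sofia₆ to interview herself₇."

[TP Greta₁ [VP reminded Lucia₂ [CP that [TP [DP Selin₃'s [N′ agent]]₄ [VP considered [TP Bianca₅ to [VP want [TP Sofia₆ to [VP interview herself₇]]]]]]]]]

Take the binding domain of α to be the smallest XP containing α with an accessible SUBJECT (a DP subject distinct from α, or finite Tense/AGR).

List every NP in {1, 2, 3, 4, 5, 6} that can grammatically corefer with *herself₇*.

{6}

*herself* is an anaphor, so Principle A applies: it must be bound in its binding domain.
Binding domain of *herself₇*: the embedded TP, whose subject is Sofia₆.
*Greta₁* c-commands the anaphor but is outside its binding domain → cannot satisfy Principle A.
*Lucia₂* c-commands the anaphor but is outside its binding domain → cannot satisfy Principle A.
*Selin₃* does not c-command the anaphor → cannot bind it.
*[Selin₃'s agent]₄* c-commands the anaphor but is outside its binding domain → cannot satisfy Principle A.
*Bianca₅* c-commands the anaphor but is outside its binding domain → cannot satisfy Principle A.
*Sofia₆* c-commands the anaphor within its binding domain → licit binder.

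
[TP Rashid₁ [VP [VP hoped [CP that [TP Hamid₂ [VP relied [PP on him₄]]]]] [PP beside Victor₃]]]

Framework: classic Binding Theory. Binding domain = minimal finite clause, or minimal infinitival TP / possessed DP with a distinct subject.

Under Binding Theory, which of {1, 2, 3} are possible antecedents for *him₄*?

*him* is a pronoun, so Principle B applies: it must be free in its binding domain.
Binding domain of *him₄*: the embedded TP, whose subject is Hamid₂.
*Rashid₁* c-commands the pronoun but from outside its binding domain, and is not c-commanded by it → coindexation permitted.
*Hamid₂* c-commands the pronoun within its binding domain → coindexation would violate Principle B.
*Victor₃* and the pronoun do not c-command one another → neither Principle B nor Principle C is at stake; coindexation permitted.

{1, 3}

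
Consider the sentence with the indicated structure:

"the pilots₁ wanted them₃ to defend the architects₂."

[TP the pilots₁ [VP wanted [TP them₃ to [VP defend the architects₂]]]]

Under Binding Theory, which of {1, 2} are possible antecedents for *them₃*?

*them* is a pronoun, so Principle B applies: it must be free in its binding domain.
Binding domain of *them₃*: the matrix TP, whose subject is the pilots₁.
*the pilots₁* c-commands the pronoun within its binding domain → coindexation would violate Principle B.
*the architects₂*: the pronoun c-commands this R-expression → coindexation would violate Principle C on *the architects₂*.

none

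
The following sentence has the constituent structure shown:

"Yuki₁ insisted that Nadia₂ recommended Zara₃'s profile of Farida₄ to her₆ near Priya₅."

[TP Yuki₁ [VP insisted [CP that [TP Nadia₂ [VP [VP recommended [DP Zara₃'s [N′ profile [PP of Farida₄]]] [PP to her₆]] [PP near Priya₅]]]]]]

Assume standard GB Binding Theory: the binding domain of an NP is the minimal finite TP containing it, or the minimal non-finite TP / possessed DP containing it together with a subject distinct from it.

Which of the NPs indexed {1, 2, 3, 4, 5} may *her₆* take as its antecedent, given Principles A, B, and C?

*her* is a pronoun, so Principle B applies: it must be free in its binding domain.
Binding domain of *her₆*: the embedded TP, whose subject is Nadia₂.
*Yuki₁* c-commands the pronoun but from outside its binding domain, and is not c-commanded by it → coindexation permitted.
*Nadia₂* c-commands the pronoun within its binding domain → coindexation would violate Principle B.
*Zara₃* and the pronoun do not c-command one another → neither Principle B nor Principle C is at stake; coindexation permitted.
*Farida₄* and the pronoun do not c-command one another → neither Principle B nor Principle C is at stake; coindexation permitted.
*Priya₅* and the pronoun do not c-command one another → neither Principle B nor Principle C is at stake; coindexation permitted.

{1, 3, 4, 5}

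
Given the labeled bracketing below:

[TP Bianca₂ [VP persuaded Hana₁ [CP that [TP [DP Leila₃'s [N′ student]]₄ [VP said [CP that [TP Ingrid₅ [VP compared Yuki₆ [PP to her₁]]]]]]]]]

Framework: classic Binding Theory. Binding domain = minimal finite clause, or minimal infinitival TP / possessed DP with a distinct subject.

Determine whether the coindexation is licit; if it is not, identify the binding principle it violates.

The two coindexed NPs are *Hana₁* and *her₁*.
*her₁* is a pronoun; its binding domain is the embedded TP, whose subject is Ingrid₅. Within that domain it is c-commanded only by *Ingrid₅*, *Yuki₆*, which carry a different index — the pronoun is free locally, so Principle B holds.
*Hana₁* is an R-expression; *her₁* does not c-command it, and no other NP shares its index, so Principle C is satisfied.
All principles are respected.

grammatical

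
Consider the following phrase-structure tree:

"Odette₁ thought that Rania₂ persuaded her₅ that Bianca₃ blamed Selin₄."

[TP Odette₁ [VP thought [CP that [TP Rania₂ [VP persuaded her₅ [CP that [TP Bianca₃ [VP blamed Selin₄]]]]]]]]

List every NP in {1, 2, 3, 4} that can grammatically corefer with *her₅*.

*her* is a pronoun, so Principle B applies: it must be free in its binding domain.
Binding domain of *her₅*: the embedded TP, whose subject is Rania₂.
*Odette₁* c-commands the pronoun but from outside its binding domain, and is not c-commanded by it → coindexation permitted.
*Rania₂* c-commands the pronoun within its binding domain → coindexation would violate Principle B.
*Bianca₃*: the pronoun c-commands this R-expression → coindexation would violate Principle C on *Bianca₃*.
*Selin₄*: the pronoun c-commands this R-expression → coindexation would violate Principle C on *Selin₄*.

{1}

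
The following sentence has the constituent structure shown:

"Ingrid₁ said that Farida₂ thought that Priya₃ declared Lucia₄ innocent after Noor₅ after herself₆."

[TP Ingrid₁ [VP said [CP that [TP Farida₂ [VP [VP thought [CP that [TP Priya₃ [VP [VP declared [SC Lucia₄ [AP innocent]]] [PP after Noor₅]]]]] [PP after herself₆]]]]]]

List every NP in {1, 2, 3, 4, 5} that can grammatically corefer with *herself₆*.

{2}

*herself* is an anaphor, so Principle A applies: it must be bound in its binding domain.
Binding domain of *herself₆*: the embedded TP, whose subject is Farida₂.
*Ingrid₁* c-commands the anaphor but is outside its binding domain → cannot satisfy Principle A.
*Farida₂* c-commands the anaphor within its binding domain → licit binder.
*Priya₃* does not c-command the anaphor → cannot bind it.
*Lucia₄* does not c-command the anaphor → cannot bind it.
*Noor₅* does not c-command the anaphor → cannot bind it.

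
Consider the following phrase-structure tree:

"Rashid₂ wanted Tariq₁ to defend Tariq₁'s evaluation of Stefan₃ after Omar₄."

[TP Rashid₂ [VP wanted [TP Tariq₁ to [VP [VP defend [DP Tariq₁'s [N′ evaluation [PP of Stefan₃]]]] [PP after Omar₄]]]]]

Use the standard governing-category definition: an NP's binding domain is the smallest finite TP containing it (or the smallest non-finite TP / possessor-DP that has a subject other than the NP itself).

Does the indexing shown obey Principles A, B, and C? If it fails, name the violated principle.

The two coindexed NPs are *Tariq₁* (the higher occurrence) and *Tariq₁* (the lower occurrence).
*Tariq₁* (the lower occurrence) is an R-expression. Principle C requires it to be free everywhere.
*Tariq₁* (the higher occurrence) c-commands it and carries the same index.
The R-expression is bound → Principle C violation.

Principle C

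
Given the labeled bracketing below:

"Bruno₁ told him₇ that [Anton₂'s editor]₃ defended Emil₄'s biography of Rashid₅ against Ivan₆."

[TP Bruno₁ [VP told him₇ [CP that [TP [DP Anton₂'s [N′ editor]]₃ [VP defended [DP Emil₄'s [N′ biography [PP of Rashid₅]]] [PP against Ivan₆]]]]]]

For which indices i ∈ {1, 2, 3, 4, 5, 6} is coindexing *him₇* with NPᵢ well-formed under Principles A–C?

none

*him* is a pronoun, so Principle B applies: it must be free in its binding domain.
Binding domain of *him₇*: the matrix TP, whose subject is Bruno₁.
*Bruno₁* c-commands the pronoun within its binding domain → coindexation would violate Principle B.
*Anton₂*: the pronoun c-commands this R-expression → coindexation would violate Principle C on *Anton₂*.
*[Anton₂'s editor]₃*: the pronoun c-commands this R-expression → coindexation would violate Principle C on *[Anton₂'s editor]₃*.
*Emil₄*: the pronoun c-commands this R-expression → coindexation would violate Principle C on *Emil₄*.
*Rashid₅*: the pronoun c-commands this R-expression → coindexation would violate Principle C on *Rashid₅*.
*Ivan₆*: the pronoun c-commands this R-expression → coindexation would violate Principle C on *Ivan₆*.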